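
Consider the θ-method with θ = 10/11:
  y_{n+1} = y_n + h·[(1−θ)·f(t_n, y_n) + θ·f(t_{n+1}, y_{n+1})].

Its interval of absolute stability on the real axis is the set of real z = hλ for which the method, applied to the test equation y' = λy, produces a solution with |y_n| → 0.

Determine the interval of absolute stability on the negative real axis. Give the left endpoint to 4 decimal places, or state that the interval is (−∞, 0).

interval (−∞, 0).

With y'=λy (z=hλ):
  y_{n+1} = y_n + z·[1/11·y_n + 10/11·y_{n+1}] ⇒ (1 − 10/11z)y_{n+1} = (1 + 1/11z)y_n
  Hence R(z) = (1 + 1/11z)/(1 − 10/11z).

Boundary: |R(x)|=1, x<0.
x=-0.39: |R|=0.7121
x=-2: |R|=0.2903
x=-10: |R|=0.0090
x=-100: |R|=0.0880
θ=10/11≥1/2 ⇒ |1+1/11x|<|1−10/11x| ∀x<0 ⇒ interval (−∞,0).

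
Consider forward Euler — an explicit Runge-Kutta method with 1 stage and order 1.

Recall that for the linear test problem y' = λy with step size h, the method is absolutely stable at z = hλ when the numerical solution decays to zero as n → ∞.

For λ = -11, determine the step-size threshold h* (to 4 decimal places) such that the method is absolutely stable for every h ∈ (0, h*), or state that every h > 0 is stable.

(-2.0000,0); λ=-11 ⇒ h* = 0.1818.

On y'=λy, z=hλ:
  order 1, 1-stage ⇒ R(z)=1+z
  (e.g. R(-0.44)=0.56000, |R|=0.56000)

Solve |R(x)|<1 on ℝ⁻.
x=-0.44: |R|=0.5600
|R(-1.87)|=0.8700 |R(-1.84)|=0.8400 |R(-1.38)|=0.3800
Bisect:
  x_lo=-2.8126 |R|=1.8126  x_hi=-0.1677 |R|=0.8323
  mid=-1.49017 |R|=0.49017 →hi
  mid=-2.15140 |R|=1.15140 →lo
  mid=-1.82078 |R|=0.82078 →hi
  mid=-1.98609 |R|=0.98609 →hi
  mid=-2.06874 |R|=1.06874 →lo
  mid=-2.02742 |R|=1.02742 →lo
  mid=-2.00675 |R|=1.00675 →lo
  mid=-1.99642 |R|=0.99642 →hi
  ...
  [-2.00013,-1.99997] ⇒ x*=-2.0000
Interval (-2.0000, 0).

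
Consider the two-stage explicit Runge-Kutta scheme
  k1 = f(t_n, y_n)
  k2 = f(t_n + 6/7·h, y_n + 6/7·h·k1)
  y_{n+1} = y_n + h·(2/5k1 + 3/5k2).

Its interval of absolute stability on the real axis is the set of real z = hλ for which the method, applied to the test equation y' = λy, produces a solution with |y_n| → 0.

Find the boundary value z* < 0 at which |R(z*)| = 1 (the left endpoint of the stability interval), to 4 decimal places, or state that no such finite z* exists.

z* = -1.9444.

Set f=λy, z=hλ:
  k1=λy_n ⇒ h·k1=z·y_n;  k2=λ(1+6/7z)y_n ⇒ h·k2=z(1+6/7z)y_n
  y_{n+1}/y_n = 1 + 2/5z + 3/5z(1+6/7z) = 1 + z + 18/35z²
  Hence R(z) = 1 + z + 18/35z².

Need |R(x)|<1, x<0.
x=-1.19: |R|=0.5383
R=1: x+18/35x²=0 ⇒ x=−35/18=-1.9444; min R=1−1/(4·18/35)=0.5139>−1
Confirm numerically:
  x=-1.693: |R|=0.78107 <1
  x=-1.619: |R|=0.72903 <1
  x=-1.597: |R|=0.71464 <1
  x=-0.950: |R|=0.51414 <1
  x=-2.297: |R|=1.41648 >1
  x=-2.271: |R|=1.38140 >1
Stable set (-1.9444, 0).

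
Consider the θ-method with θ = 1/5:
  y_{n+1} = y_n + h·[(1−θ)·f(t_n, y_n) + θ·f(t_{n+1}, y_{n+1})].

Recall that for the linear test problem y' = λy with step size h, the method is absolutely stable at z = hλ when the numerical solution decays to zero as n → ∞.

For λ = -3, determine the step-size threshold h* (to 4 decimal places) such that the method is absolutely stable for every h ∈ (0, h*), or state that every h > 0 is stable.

Set f=λy, z=hλ:
  y_{n+1} = y_n + z·[4/5·y_n + 1/5·y_{n+1}] ⇒ (1 − 1/5z)y_{n+1} = (1 + 4/5z)y_n
  Hence R(z) = (1 + 4/5z)/(1 − 1/5z).

Need |R(x)|<1, x<0.
x=-1.7: |R|=0.2687
R=−1: 1+4/5x = −1+1/5x ⇒ -3/5x=2 ⇒ x=2/(-3/5)=-3.3333
Confirm numerically:
  x=-3.142: |R|=0.92950 <1
  x=-2.924: |R|=0.84503 <1
  x=-1.722: |R|=0.28087 <1
  x=-3.714: |R|=1.13105 >1
  x=-3.604: |R|=1.09437 >1
  x=-3.402: |R|=1.02452 >1
Interval (-3.3333, 0).

(-3.3333,0); λ=-3 ⇒ h* = (10/3)/3 = 1.1111.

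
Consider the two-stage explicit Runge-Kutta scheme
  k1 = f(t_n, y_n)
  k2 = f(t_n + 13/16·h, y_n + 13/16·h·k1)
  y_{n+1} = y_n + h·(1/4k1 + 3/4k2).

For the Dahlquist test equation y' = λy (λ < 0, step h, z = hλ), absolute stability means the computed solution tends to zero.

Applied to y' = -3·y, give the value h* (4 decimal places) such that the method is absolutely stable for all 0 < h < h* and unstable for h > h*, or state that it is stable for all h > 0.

(-1.6410,0); λ=-3 ⇒ h* = (64/39)/3 = 0.5470.

Test eqn y'=λy, z=hλ:
  k1=λy_n ⇒ h·k1=z·y_n;  k2=λ(1+13/16z)y_n ⇒ h·k2=z(1+13/16z)y_n
  y_{n+1}/y_n = 1 + 1/4z + 3/4z(1+13/16z) = 1 + z + 39/64z²
  Hence R(z) = 1 + z + 39/64z².

Find x<0 with |R(x)|<1.
x=-1.43: |R|=0.8161
R=1: x+39/64x²=0 ⇒ x=−64/39=-1.6410; min R=1−1/(4·39/64)=0.5897>−1
Confirm numerically:
  x=-1.620: |R|=0.97924 <1
  x=-1.572: |R|=0.93388 <1
  x=-1.226: |R|=0.68994 <1
  x=-1.093: |R|=0.63499 <1
  x=-2.077: |R|=1.55180 >1
  x=-2.012: |R|=1.45484 >1
Stable set (-1.6410, 0).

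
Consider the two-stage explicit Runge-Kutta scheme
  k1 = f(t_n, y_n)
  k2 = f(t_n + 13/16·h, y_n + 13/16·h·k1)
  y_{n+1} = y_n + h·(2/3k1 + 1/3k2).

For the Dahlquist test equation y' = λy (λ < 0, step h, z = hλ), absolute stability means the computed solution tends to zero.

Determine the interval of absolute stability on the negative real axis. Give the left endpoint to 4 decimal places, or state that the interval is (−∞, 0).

z∈(-3.6923,0).

With y'=λy (z=hλ):
  k1=λy_n ⇒ h·k1=z·y_n;  k2=λ(1+13/16z)y_n ⇒ h·k2=z(1+13/16z)y_n
  y_{n+1}/y_n = 1 + 2/3z + 1/3z(1+13/16z) = 1 + z + 13/48z²
  Hence R(z) = 1 + z + 13/48z².

Boundary: |R(x)|=1, x<0.
x=-1.04: |R|=0.2529
R=1: x+13/48x²=0 ⇒ x=−48/13=-3.6923; min R=1−1/(4·13/48)=0.0769>−1
Confirm numerically:
  x=-2.651: |R|=0.25236 <1
  x=-2.379: |R|=0.15382 <1
  x=-1.651: |R|=0.08724 <1
  x=-4.166: |R|=1.53446 >1
  x=-3.805: |R|=1.11613 >1
  x=-3.792: |R|=1.10238 >1
Stable set (-3.6923, 0).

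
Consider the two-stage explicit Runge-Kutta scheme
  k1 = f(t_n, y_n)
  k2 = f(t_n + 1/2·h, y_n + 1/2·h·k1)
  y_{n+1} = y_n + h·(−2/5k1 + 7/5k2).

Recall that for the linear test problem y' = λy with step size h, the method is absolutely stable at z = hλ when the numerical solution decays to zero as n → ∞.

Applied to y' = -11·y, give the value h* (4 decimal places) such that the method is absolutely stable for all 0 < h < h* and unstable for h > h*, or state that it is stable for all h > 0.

(-1.4286,0); λ=-11 ⇒ h* = (10/7)/11 = 0.1299.

Test eqn y'=λy, z=hλ:
  k1=λy_n ⇒ h·k1=z·y_n;  k2=λ(1+1/2z)y_n ⇒ h·k2=z(1+1/2z)y_n
  y_{n+1}/y_n = 1 − 2/5z + 7/5z(1+1/2z) = 1 + z + 7/10z²
  R(z) = 1 + z + 7/10z².

Need |R(x)|<1, x<0.
x=-0.69: |R|=0.6433
R=1: x+7/10x²=0 ⇒ x=−10/7=-1.4286; min R=1−1/(4·7/10)=0.6429>−1
Confirm numerically:
  x=-1.291: |R|=0.87568 <1
  x=-1.073: |R|=0.73293 <1
  x=-0.604: |R|=0.65137 <1
  x=-1.848: |R|=1.54257 >1
  x=-1.672: |R|=1.28491 >1
  x=-1.534: |R|=1.11321 >1
Stable set (-1.4286, 0).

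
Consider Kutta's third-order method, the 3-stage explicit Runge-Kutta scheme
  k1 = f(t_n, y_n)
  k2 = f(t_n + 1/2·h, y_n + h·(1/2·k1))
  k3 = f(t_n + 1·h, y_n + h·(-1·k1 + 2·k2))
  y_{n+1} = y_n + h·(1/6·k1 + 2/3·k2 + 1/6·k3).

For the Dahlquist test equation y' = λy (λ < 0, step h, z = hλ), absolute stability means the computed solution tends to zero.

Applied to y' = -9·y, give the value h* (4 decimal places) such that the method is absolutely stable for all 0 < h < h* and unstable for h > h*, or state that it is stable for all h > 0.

(-2.5127,0); λ=-9 ⇒ h* = 0.2792.

Set f=λy, z=hλ:
  order 3, 3-stage ⇒ R(z)=1+z+z^2/2+z^3/6
  (e.g. R(-1.61)=-0.00950, |R|=0.00950)

Boundary: |R(x)|=1, x<0.
x=-1.61: |R|=0.0095
|R(-2.55)|=1.0623 |R(-2.27)|=0.6431 |R(-1.97)|=0.3038
Bisect:
  x_lo=-2.9553 |R|=1.8902  x_hi=-0.0822 |R|=0.9211
  mid=-1.51872 |R|=0.05071 →hi
  mid=-2.23700 |R|=0.60063 →hi
  mid=-2.59614 |R|=1.14247 →lo
  mid=-2.41657 |R|=0.84871 →hi
  mid=-2.50635 |R|=0.98952 →hi
  mid=-2.55124 |R|=1.06443 →lo
  mid=-2.52880 |R|=1.02659 →lo
  ...
  [-2.51284,-2.51266] ⇒ x*=-2.5127
Interval (-2.5127, 0).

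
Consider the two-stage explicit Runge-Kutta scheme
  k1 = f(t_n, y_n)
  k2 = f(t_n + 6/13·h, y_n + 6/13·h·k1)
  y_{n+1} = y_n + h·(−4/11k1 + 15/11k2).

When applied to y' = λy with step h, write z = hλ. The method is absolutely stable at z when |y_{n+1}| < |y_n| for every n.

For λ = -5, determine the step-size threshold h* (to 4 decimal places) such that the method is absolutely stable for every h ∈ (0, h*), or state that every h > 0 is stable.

(-1.5889,0); λ=-5 ⇒ h* = (143/90)/5 = 0.3178.

Test eqn y'=λy, z=hλ:
  k1=λy_n ⇒ h·k1=z·y_n;  k2=λ(1+6/13z)y_n ⇒ h·k2=z(1+6/13z)y_n
  y_{n+1}/y_n = 1 − 4/11z + 15/11z(1+6/13z) = 1 + z + 90/143z²
  so R(z) = 1 + z + 90/143z².

Find x<0 with |R(x)|<1.
x=-1.55: |R|=0.9621
R=1: x+90/143x²=0 ⇒ x=−143/90=-1.5889; min R=1−1/(4·90/143)=0.6028>−1
Confirm numerically:
  x=-1.231: |R|=0.72272 <1
  x=-1.222: |R|=0.71783 <1
  x=-1.087: |R|=0.65664 <1
  x=-1.990: |R|=1.50237 >1
  x=-1.703: |R|=1.12231 >1
  x=-1.629: |R|=1.04112 >1
Interval (-1.5889, 0).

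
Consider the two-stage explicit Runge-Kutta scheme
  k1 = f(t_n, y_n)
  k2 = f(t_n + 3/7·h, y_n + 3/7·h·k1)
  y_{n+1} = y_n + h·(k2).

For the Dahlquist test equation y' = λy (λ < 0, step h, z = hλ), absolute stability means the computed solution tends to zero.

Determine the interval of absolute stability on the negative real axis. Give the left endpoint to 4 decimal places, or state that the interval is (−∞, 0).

z∈(-2.3333,0).

On y'=λy, z=hλ:
  k1=λy_n ⇒ h·k1=z·y_n;  k2=λ(1+3/7z)y_n ⇒ h·k2=z(1+3/7z)y_n
  y_{n+1}/y_n = 1 + z(1+3/7z) = 1 + z + 3/7z²
  Hence R(z) = 1 + z + 3/7z².

Find x<0 with |R(x)|<1.
x=-1.59: |R|=0.4935
R=1: x+3/7x²=0 ⇒ x=−7/3=-2.3333; min R=1−1/(4·3/7)=0.4167>−1
Confirm numerically:
  x=-1.901: |R|=0.64777 <1
  x=-1.840: |R|=0.61097 <1
  x=-1.596: |R|=0.49566 <1
  x=-2.597: |R|=1.29346 >1
  x=-2.526: |R|=1.20858 >1
Stable set (-2.3333, 0).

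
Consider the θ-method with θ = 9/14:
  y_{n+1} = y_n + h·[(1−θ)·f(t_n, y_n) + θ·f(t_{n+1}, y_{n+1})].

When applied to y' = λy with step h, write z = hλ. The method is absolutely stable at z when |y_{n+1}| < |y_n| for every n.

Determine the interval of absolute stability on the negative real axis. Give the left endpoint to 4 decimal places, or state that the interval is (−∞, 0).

With y'=λy (z=hλ):
  y_{n+1} = y_n + z·[5/14·y_n + 9/14·y_{n+1}] ⇒ (1 − 9/14z)y_{n+1} = (1 + 5/14z)y_n
  R(z) = (1 + 5/14z)/(1 − 9/14z).

Find x<0 with |R(x)|<1.
x=-1.16: |R|=0.3355
x=-2: |R|=0.1250
x=-10: |R|=0.3462
x=-100: |R|=0.5317
θ=9/14≥1/2 ⇒ |1+5/14x|<|1−9/14x| ∀x<0 ⇒ stable on all of ℝ⁻.

(−∞, 0) — no finite endpoint.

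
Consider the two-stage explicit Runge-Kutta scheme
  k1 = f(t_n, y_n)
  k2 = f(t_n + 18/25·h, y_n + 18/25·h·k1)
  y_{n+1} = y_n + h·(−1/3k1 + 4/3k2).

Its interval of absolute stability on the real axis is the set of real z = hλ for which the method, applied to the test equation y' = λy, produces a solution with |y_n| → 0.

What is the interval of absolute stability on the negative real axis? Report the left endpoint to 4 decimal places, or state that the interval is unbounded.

On y'=λy, z=hλ:
  k1=λy_n ⇒ h·k1=z·y_n;  k2=λ(1+18/25z)y_n ⇒ h·k2=z(1+18/25z)y_n
  y_{n+1}/y_n = 1 − 1/3z + 4/3z(1+18/25z) = 1 + z + 24/25z²
  so R(z) = 1 + z + 24/25z².

Boundary: |R(x)|=1, x<0.
x=-0.81: |R|=0.8199
R=1: x+24/25x²=0 ⇒ x=−25/24=-1.0417; min R=1−1/(4·24/25)=0.7396>−1
Confirm numerically:
  x=-0.770: |R|=0.79918 <1
  x=-0.737: |R|=0.78444 <1
  x=-0.491: |R|=0.74044 <1
  x=-1.463: |R|=1.59175 >1
  x=-1.171: |R|=1.14539 >1
So |R|<1 on (-1.0417, 0).

(-1.0417, 0).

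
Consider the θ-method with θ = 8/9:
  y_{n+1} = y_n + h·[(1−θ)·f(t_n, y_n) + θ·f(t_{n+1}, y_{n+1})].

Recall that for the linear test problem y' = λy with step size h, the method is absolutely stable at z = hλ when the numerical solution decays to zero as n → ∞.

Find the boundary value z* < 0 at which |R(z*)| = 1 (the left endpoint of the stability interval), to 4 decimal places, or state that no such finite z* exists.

With y'=λy (z=hλ):
  y_{n+1} = y_n + z·[1/9·y_n + 8/9·y_{n+1}] ⇒ (1 − 8/9z)y_{n+1} = (1 + 1/9z)y_n
  so R(z) = (1 + 1/9z)/(1 − 8/9z).

Solve |R(x)|<1 on ℝ⁻.
x=-0.51: |R|=0.6491
x=-2: |R|=0.2800
x=-10: |R|=0.0112
x=-100: |R|=0.1125
θ=8/9≥1/2 ⇒ |1+1/9x|<|1−8/9x| ∀x<0 ⇒ interval (−∞,0).

unbounded; (−∞, 0).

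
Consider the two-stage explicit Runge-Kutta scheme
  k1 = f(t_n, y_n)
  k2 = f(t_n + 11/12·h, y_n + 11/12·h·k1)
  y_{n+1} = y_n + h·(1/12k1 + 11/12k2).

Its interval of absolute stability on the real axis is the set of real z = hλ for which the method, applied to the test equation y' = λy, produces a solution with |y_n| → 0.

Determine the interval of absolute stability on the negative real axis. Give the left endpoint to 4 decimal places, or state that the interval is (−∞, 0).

(-1.1901, 0).

Test eqn y'=λy, z=hλ:
  k1=λy_n ⇒ h·k1=z·y_n;  k2=λ(1+11/12z)y_n ⇒ h·k2=z(1+11/12z)y_n
  y_{n+1}/y_n = 1 + 1/12z + 11/12z(1+11/12z) = 1 + z + 121/144z²
  R(z) = 1 + z + 121/144z².

Solve |R(x)|<1 on ℝ⁻.
x=-0.63: |R|=0.7035
R=1: x+121/144x²=0 ⇒ x=−144/121=-1.1901; min R=1−1/(4·121/144)=0.7025>−1
Confirm numerically:
  x=-1.022: |R|=0.85566 <1
  x=-0.616: |R|=0.70285 <1
  x=-0.562: |R|=0.70340 <1
  x=-1.387: |R|=1.22950 >1
  x=-1.330: |R|=1.15637 >1
  x=-1.318: |R|=1.14167 >1
So |R|<1 on (-1.1901, 0).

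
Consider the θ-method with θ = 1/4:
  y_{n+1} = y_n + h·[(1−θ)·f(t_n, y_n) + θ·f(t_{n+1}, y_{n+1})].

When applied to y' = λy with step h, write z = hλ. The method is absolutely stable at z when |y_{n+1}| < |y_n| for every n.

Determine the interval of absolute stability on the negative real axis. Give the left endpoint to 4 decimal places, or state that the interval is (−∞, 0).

With y'=λy (z=hλ):
  y_{n+1} = y_n + z·[3/4·y_n + 1/4·y_{n+1}] ⇒ (1 − 1/4z)y_{n+1} = (1 + 3/4z)y_n
  Hence R(z) = (1 + 3/4z)/(1 − 1/4z).

Need |R(x)|<1, x<0.
x=-0.9: |R|=0.2653
R=−1: 1+3/4x = −1+1/4x ⇒ -1/2x=2 ⇒ x=2/(-1/2)=-4.0000
Confirm numerically:
  x=-3.667: |R|=0.91313 <1
  x=-3.471: |R|=0.85839 <1
  x=-2.672: |R|=0.60192 <1
  x=-2.226: |R|=0.43013 <1
  x=-4.506: |R|=1.11897 >1
  x=-4.180: |R|=1.04401 >1
Interval (-4.0000, 0).

z∈(-4.0000,0).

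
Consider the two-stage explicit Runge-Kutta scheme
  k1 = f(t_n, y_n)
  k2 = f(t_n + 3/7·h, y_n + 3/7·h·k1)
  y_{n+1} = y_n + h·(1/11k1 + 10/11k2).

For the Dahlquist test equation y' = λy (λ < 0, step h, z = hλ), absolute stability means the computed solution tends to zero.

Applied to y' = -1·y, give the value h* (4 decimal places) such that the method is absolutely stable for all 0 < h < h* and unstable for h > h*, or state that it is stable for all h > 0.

Test eqn y'=λy, z=hλ:
  k1=λy_n ⇒ h·k1=z·y_n;  k2=λ(1+3/7z)y_n ⇒ h·k2=z(1+3/7z)y_n
  y_{n+1}/y_n = 1 + 1/11z + 10/11z(1+3/7z) = 1 + z + 30/77z²
  so R(z) = 1 + z + 30/77z².

Find x<0 with |R(x)|<1.
x=-1.07: |R|=0.3761
R=1: x+30/77x²=0 ⇒ x=−77/30=-2.5667; min R=1−1/(4·30/77)=0.3583>−1
Confirm numerically:
  x=-2.433: |R|=0.87329 <1
  x=-1.697: |R|=0.42500 <1
  x=-1.100: |R|=0.37143 <1
  x=-1.038: |R|=0.38178 <1
  x=-3.051: |R|=1.57573 >1
  x=-2.825: |R|=1.28433 >1
Stable set (-2.5667, 0).

(-2.5667,0); λ=-1 ⇒ h* = (77/30)/1 = 2.5667.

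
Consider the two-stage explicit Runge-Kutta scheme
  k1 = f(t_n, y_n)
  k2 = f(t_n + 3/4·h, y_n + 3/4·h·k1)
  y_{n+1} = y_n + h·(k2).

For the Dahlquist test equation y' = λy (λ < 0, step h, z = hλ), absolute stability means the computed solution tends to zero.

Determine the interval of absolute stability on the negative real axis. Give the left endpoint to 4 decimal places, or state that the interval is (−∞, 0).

Test eqn y'=λy, z=hλ:
  k1=λy_n ⇒ h·k1=z·y_n;  k2=λ(1+3/4z)y_n ⇒ h·k2=z(1+3/4z)y_n
  y_{n+1}/y_n = 1 + z(1+3/4z) = 1 + z + 3/4z²
  Hence R(z) = 1 + z + 3/4z².

Solve |R(x)|<1 on ℝ⁻.
x=-0.33: |R|=0.7517
R=1: x+3/4x²=0 ⇒ x=−4/3=-1.3333; min R=1−1/(4·3/4)=0.6667>−1
Confirm numerically:
  x=-1.237: |R|=0.91063 <1
  x=-0.786: |R|=0.67735 <1
  x=-0.672: |R|=0.66669 <1
  x=-0.569: |R|=0.67382 <1
  x=-1.780: |R|=1.59630 >1
  x=-1.751: |R|=1.54850 >1
  x=-1.499: |R|=1.18625 >1
Stable set (-1.3333, 0).

(-1.3333, 0).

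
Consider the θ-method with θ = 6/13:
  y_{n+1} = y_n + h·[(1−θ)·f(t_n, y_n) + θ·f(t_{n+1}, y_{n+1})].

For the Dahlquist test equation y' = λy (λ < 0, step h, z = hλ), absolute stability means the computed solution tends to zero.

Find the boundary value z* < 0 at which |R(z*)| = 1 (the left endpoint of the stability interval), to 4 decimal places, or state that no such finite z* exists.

Test eqn y'=λy, z=hλ:
  y_{n+1} = y_n + z·[7/13·y_n + 6/13·y_{n+1}] ⇒ (1 − 6/13z)y_{n+1} = (1 + 7/13z)y_n
  Hence R(z) = (1 + 7/13z)/(1 − 6/13z).

Need |R(x)|<1, x<0.
x=-1.22: |R|=0.2195
R=−1: 1+7/13x = −1+6/13x ⇒ -1/13x=2 ⇒ x=2/(-1/13)=-26.0000
Confirm numerically:
  x=-21.876: |R|=0.97141 <1
  x=-13.740: |R|=0.87154 <1
  x=-13.269: |R|=0.86254 <1
  x=-12.837: |R|=0.85378 <1
  x=-26.525: |R|=1.00305 >1
  x=-26.181: |R|=1.00106 >1
  x=-26.051: |R|=1.00030 >1
Interval (-26.0000, 0).

left endpoint -26.0000.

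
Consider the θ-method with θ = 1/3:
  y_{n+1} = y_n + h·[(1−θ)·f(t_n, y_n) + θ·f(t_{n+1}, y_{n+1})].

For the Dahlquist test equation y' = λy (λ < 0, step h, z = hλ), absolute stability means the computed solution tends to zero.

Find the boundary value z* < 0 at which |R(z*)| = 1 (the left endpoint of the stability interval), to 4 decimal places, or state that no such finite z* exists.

z* = -6.0000.

With y'=λy (z=hλ):
  y_{n+1} = y_n + z·[2/3·y_n + 1/3·y_{n+1}] ⇒ (1 − 1/3z)y_{n+1} = (1 + 2/3z)y_n
  R(z) = (1 + 2/3z)/(1 − 1/3z).

Boundary: |R(x)|=1, x<0.
x=-0.64: |R|=0.4725
R=−1: 1+2/3x = −1+1/3x ⇒ -1/3x=2 ⇒ x=2/(-1/3)=-6.0000
Confirm numerically:
  x=-5.611: |R|=0.95483 <1
  x=-5.311: |R|=0.91710 <1
  x=-4.139: |R|=0.73932 <1
  x=-2.740: |R|=0.43206 <1
  x=-6.257: |R|=1.02776 >1
  x=-6.186: |R|=1.02025 >1
  x=-6.137: |R|=1.01499 >1
So |R|<1 on (-6.0000, 0).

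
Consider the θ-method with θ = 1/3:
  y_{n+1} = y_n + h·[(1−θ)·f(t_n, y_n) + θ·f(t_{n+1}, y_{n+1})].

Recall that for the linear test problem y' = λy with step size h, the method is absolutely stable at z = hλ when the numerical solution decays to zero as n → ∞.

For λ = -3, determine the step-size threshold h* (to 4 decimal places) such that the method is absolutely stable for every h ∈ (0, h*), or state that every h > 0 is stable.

(-6.0000,0); λ=-3 ⇒ h* = (6)/3 = 2.0000.

With y'=λy (z=hλ):
  y_{n+1} = y_n + z·[2/3·y_n + 1/3·y_{n+1}] ⇒ (1 − 1/3z)y_{n+1} = (1 + 2/3z)y_n
  ⇒ R(z) = (1 + 2/3z)/(1 − 1/3z).

Boundary: |R(x)|=1, x<0.
x=-0.31: |R|=0.7190
R=−1: 1+2/3x = −1+1/3x ⇒ -1/3x=2 ⇒ x=2/(-1/3)=-6.0000
Confirm numerically:
  x=-5.701: |R|=0.96564 <1
  x=-4.446: |R|=0.79130 <1
  x=-3.916: |R|=0.69867 <1
  x=-3.207: |R|=0.55002 <1
  x=-6.297: |R|=1.03195 >1
  x=-6.158: |R|=1.01725 >1
  x=-6.035: |R|=1.00387 >1
Interval (-6.0000, 0).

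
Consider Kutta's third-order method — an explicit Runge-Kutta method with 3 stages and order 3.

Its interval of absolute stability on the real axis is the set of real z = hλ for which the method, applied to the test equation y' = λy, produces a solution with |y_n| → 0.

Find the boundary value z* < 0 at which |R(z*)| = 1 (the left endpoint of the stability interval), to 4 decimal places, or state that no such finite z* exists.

On y'=λy, z=hλ:
  order 3, 3-stage ⇒ R(z)=1+z+z^2/2+z^3/6
  (e.g. R(-0.37)=0.69001, |R|=0.69001)

Solve |R(x)|<1 on ℝ⁻.
x=-0.37: |R|=0.6900
|R(-1.47)|=0.0810 |R(-0.99)|=0.3383 |R(-0.76)|=0.4556
Bisect:
  x_lo=-2.8728 |R|=1.6979  x_hi=-0.1396 |R|=0.8697
  mid=-1.50620 |R|=0.05862 →hi
  mid=-2.18951 |R|=0.54194 →hi
  mid=-2.53117 |R|=1.03055 →lo
  mid=-2.36034 |R|=0.76639 →hi
  mid=-2.44575 |R|=0.89320 →hi
  mid=-2.48846 |R|=0.96052 →hi
  mid=-2.50982 |R|=0.99519 →hi
  mid=-2.52049 |R|=1.01278 →lo
  ...
  [-2.51282,-2.51265] ⇒ x*=-2.5127
Interval (-2.5127, 0).

z* = -2.5127.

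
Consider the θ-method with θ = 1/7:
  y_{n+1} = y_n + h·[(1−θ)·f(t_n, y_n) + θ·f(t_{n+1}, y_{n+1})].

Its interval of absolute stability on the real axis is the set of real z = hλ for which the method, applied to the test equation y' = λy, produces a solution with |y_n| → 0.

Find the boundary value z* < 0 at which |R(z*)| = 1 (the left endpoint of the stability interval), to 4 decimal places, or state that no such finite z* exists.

Test eqn y'=λy, z=hλ:
  y_{n+1} = y_n + z·[6/7·y_n + 1/7·y_{n+1}] ⇒ (1 − 1/7z)y_{n+1} = (1 + 6/7z)y_n
  R(z) = (1 + 6/7z)/(1 − 1/7z).

Find x<0 with |R(x)|<1.
x=-0.53: |R|=0.5073
R=−1: 1+6/7x = −1+1/7x ⇒ -5/7x=2 ⇒ x=2/(-5/7)=-2.8000
Confirm numerically:
  x=-2.439: |R|=0.80877 <1
  x=-1.349: |R|=0.13103 <1
  x=-1.198: |R|=0.02293 <1
  x=-1.150: |R|=0.01227 <1
  x=-3.120: |R|=1.15810 >1
  x=-3.010: |R|=1.10490 >1
Stable set (-2.8000, 0).

z* = -2.8000.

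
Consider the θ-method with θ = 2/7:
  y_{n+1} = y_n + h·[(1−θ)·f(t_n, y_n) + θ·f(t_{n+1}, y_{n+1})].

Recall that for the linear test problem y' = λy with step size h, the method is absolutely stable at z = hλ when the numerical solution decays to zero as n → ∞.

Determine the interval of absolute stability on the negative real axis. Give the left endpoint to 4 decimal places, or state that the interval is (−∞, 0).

z∈(-4.6667,0).

On y'=λy, z=hλ:
  y_{n+1} = y_n + z·[5/7·y_n + 2/7·y_{n+1}] ⇒ (1 − 2/7z)y_{n+1} = (1 + 5/7z)y_n
  so R(z) = (1 + 5/7z)/(1 − 2/7z).

Boundary: |R(x)|=1, x<0.
x=-1.24: |R|=0.0844
R=−1: 1+5/7x = −1+2/7x ⇒ -3/7x=2 ⇒ x=2/(-3/7)=-4.6667
Confirm numerically:
  x=-2.975: |R|=0.60811 <1
  x=-2.721: |R|=0.53086 <1
  x=-2.519: |R|=0.46478 <1
  x=-5.141: |R|=1.08234 >1
  x=-4.798: |R|=1.02374 >1
  x=-4.745: |R|=1.01425 >1
Stable set (-4.6667, 0).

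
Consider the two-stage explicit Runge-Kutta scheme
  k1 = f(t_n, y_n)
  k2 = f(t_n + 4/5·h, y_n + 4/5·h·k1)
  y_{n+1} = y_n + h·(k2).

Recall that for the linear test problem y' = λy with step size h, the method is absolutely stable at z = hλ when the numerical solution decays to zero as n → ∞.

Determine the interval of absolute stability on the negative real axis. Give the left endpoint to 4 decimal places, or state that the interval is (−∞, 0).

z∈(-1.2500,0).

On y'=λy, z=hλ:
  k1=λy_n ⇒ h·k1=z·y_n;  k2=λ(1+4/5z)y_n ⇒ h·k2=z(1+4/5z)y_n
  y_{n+1}/y_n = 1 + z(1+4/5z) = 1 + z + 4/5z²
  R(z) = 1 + z + 4/5z².

Find x<0 with |R(x)|<1.
x=-0.96: |R|=0.7773
R=1: x+4/5x²=0 ⇒ x=−5/4=-1.2500; min R=1−1/(4·4/5)=0.6875>−1
Confirm numerically:
  x=-1.206: |R|=0.95755 <1
  x=-1.175: |R|=0.92950 <1
  x=-0.547: |R|=0.69237 <1
  x=-1.633: |R|=1.50035 >1
  x=-1.513: |R|=1.31834 >1
  x=-1.337: |R|=1.09306 >1
Interval (-1.2500, 0).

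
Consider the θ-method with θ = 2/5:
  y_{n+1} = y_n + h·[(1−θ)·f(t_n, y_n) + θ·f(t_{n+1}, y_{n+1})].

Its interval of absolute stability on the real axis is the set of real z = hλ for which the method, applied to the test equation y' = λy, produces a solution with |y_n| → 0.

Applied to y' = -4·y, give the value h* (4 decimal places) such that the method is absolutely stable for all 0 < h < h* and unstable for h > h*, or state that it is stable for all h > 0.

(-10.0000,0); λ=-4 ⇒ h* = (10)/4 = 2.5000.

On y'=λy, z=hλ:
  y_{n+1} = y_n + z·[3/5·y_n + 2/5·y_{n+1}] ⇒ (1 − 2/5z)y_{n+1} = (1 + 3/5z)y_n
  ⇒ R(z) = (1 + 3/5z)/(1 − 2/5z).

Solve |R(x)|<1 on ℝ⁻.
x=-1.77: |R|=0.0363
R=−1: 1+3/5x = −1+2/5x ⇒ -1/5x=2 ⇒ x=2/(-1/5)=-10.0000
Confirm numerically:
  x=-9.411: |R|=0.97527 <1
  x=-6.685: |R|=0.81954 <1
  x=-6.367: |R|=0.79514 <1
  x=-10.573: |R|=1.02192 >1
  x=-10.200: |R|=1.00787 >1
So |R|<1 on (-10.0000, 0).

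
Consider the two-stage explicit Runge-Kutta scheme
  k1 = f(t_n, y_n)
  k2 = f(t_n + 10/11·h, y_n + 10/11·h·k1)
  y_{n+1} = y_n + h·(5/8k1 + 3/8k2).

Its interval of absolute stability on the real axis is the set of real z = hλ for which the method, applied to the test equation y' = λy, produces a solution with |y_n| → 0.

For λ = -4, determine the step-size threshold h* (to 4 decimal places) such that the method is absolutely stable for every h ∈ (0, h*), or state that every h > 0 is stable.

(-2.9333,0); λ=-4 ⇒ h* = (44/15)/4 = 0.7333.

On y'=λy, z=hλ:
  k1=λy_n ⇒ h·k1=z·y_n;  k2=λ(1+10/11z)y_n ⇒ h·k2=z(1+10/11z)y_n
  y_{n+1}/y_n = 1 + 5/8z + 3/8z(1+10/11z) = 1 + z + 15/44z²
  ⇒ R(z) = 1 + z + 15/44z².

Find x<0 with |R(x)|<1.
x=-1.41: |R|=0.2678
R=1: x+15/44x²=0 ⇒ x=−44/15=-2.9333; min R=1−1/(4·15/44)=0.2667>−1
Confirm numerically:
  x=-2.797: |R|=0.87000 <1
  x=-1.410: |R|=0.26776 <1
  x=-1.354: |R|=0.27099 <1
  x=-3.302: |R|=1.41500 >1
  x=-3.225: |R|=1.32067 >1
Interval (-2.9333, 0).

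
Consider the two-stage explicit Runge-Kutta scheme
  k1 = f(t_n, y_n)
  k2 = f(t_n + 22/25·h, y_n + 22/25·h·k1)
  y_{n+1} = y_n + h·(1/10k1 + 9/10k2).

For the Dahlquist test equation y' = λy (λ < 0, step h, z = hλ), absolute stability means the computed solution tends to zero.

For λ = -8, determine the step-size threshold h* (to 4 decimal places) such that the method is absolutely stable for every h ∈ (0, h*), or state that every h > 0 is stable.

With y'=λy (z=hλ):
  k1=λy_n ⇒ h·k1=z·y_n;  k2=λ(1+22/25z)y_n ⇒ h·k2=z(1+22/25z)y_n
  y_{n+1}/y_n = 1 + 1/10z + 9/10z(1+22/25z) = 1 + z + 99/125z²
  so R(z) = 1 + z + 99/125z².

Need |R(x)|<1, x<0.
x=-0.69: |R|=0.6871
R=1: x+99/125x²=0 ⇒ x=−125/99=-1.2626; min R=1−1/(4·99/125)=0.6843>−1
Confirm numerically:
  x=-1.091: |R|=0.85170 <1
  x=-0.848: |R|=0.72153 <1
  x=-0.804: |R|=0.70796 <1
  x=-0.674: |R|=0.68579 <1
  x=-1.577: |R|=1.39265 >1
  x=-1.430: |R|=1.18956 >1
  x=-1.383: |R|=1.13185 >1
So |R|<1 on (-1.2626, 0).

(-1.2626,0); λ=-8 ⇒ h* = (125/99)/8 = 0.1578.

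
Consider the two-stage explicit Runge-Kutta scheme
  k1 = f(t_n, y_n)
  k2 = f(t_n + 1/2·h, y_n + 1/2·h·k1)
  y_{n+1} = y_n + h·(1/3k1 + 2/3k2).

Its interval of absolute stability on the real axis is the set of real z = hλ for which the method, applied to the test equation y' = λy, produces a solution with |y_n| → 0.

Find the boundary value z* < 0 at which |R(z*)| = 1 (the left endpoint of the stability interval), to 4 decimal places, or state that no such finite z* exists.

left endpoint -3.0000.

Test eqn y'=λy, z=hλ:
  k1=λy_n ⇒ h·k1=z·y_n;  k2=λ(1+1/2z)y_n ⇒ h·k2=z(1+1/2z)y_n
  y_{n+1}/y_n = 1 + 1/3z + 2/3z(1+1/2z) = 1 + z + 1/3z²
  so R(z) = 1 + z + 1/3z².

Boundary: |R(x)|=1, x<0.
x=-1.08: |R|=0.3088
R=1: x+1/3x²=0 ⇒ x=−3=-3.0000; min R=1−1/(4·1/3)=0.2500>−1
Confirm numerically:
  x=-2.192: |R|=0.40962 <1
  x=-2.003: |R|=0.33434 <1
  x=-1.704: |R|=0.26387 <1
  x=-3.538: |R|=1.63448 >1
  x=-3.277: |R|=1.30258 >1
Stable set (-3.0000, 0).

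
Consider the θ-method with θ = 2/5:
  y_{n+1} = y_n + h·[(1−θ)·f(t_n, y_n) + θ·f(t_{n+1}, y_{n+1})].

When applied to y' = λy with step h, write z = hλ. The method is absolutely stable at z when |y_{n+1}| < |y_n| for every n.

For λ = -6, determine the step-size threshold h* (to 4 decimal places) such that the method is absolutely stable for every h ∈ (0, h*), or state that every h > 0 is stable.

Set f=λy, z=hλ:
  y_{n+1} = y_n + z·[3/5·y_n + 2/5·y_{n+1}] ⇒ (1 − 2/5z)y_{n+1} = (1 + 3/5z)y_n
  R(z) = (1 + 3/5z)/(1 − 2/5z).

Boundary: |R(x)|=1, x<0.
x=-0.6: |R|=0.5161
R=−1: 1+3/5x = −1+2/5x ⇒ -1/5x=2 ⇒ x=2/(-1/5)=-10.0000
Confirm numerically:
  x=-9.835: |R|=0.99331 <1
  x=-9.440: |R|=0.97655 <1
  x=-7.334: |R|=0.86445 <1
  x=-5.266: |R|=0.69521 <1
  x=-10.546: |R|=1.02093 >1
  x=-10.536: |R|=1.02056 >1
  x=-10.137: |R|=1.00542 >1
So |R|<1 on (-10.0000, 0).

(-10.0000,0); λ=-6 ⇒ h* = (10)/6 = 1.6667.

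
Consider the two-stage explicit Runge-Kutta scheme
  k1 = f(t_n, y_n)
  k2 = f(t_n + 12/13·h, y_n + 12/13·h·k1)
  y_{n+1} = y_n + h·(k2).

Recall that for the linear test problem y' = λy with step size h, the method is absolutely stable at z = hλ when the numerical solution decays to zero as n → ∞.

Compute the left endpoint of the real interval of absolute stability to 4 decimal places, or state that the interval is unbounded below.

left endpoint -1.0833.

With y'=λy (z=hλ):
  k1=λy_n ⇒ h·k1=z·y_n;  k2=λ(1+12/13z)y_n ⇒ h·k2=z(1+12/13z)y_n
  y_{n+1}/y_n = 1 + z(1+12/13z) = 1 + z + 12/13z²
  so R(z) = 1 + z + 12/13z².

Boundary: |R(x)|=1, x<0.
x=-1.48: |R|=1.5419
R=1: x+12/13x²=0 ⇒ x=−13/12=-1.0833; min R=1−1/(4·12/13)=0.7292>−1
Confirm numerically:
  x=-0.960: |R|=0.89071 <1
  x=-0.874: |R|=0.83112 <1
  x=-0.860: |R|=0.82271 <1
  x=-0.846: |R|=0.81466 <1
  x=-1.246: |R|=1.18709 >1
  x=-1.245: |R|=1.18579 >1
  x=-1.162: |R|=1.08438 >1
Interval (-1.0833, 0).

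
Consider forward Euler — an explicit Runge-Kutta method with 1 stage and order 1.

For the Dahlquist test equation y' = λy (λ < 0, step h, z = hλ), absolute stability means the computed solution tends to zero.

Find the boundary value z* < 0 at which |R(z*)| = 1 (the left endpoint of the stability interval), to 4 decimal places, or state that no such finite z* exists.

left endpoint -2.0000.

Set f=λy, z=hλ:
  order 1, 1-stage ⇒ R(z)=1+z
  (e.g. R(-1.21)=-0.21000, |R|=0.21000)

Boundary: |R(x)|=1, x<0.
x=-1.21: |R|=0.2100
|R(-2.17)|=1.1700 |R(-2.06)|=1.0600 |R(-2.01)|=1.0100
Bisect:
  x_lo=-2.5014 |R|=1.5014  x_hi=-0.3215 |R|=0.6785
  mid=-1.41143 |R|=0.41143 →hi
  mid=-1.95640 |R|=0.95640 →hi
  mid=-2.22889 |R|=1.22889 →lo
  mid=-2.09264 |R|=1.09264 →lo
  mid=-2.02452 |R|=1.02452 →lo
  mid=-1.99046 |R|=0.99046 →hi
  mid=-2.00749 |R|=1.00749 →lo
  mid=-1.99898 |R|=0.99898 →hi
  ...
  [-2.00004,-1.99991] ⇒ x*=-2.0000
Stable set (-2.0000, 0).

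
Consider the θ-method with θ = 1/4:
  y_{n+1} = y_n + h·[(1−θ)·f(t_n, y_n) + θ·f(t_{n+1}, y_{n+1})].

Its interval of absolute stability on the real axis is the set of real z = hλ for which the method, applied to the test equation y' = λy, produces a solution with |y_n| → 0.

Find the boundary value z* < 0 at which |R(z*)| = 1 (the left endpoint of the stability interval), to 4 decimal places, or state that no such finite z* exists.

left endpoint -4.0000.

Test eqn y'=λy, z=hλ:
  y_{n+1} = y_n + z·[3/4·y_n + 1/4·y_{n+1}] ⇒ (1 − 1/4z)y_{n+1} = (1 + 3/4z)y_n
  so R(z) = (1 + 3/4z)/(1 − 1/4z).

Need |R(x)|<1, x<0.
x=-1.08: |R|=0.1496
R=−1: 1+3/4x = −1+1/4x ⇒ -1/2x=2 ⇒ x=2/(-1/2)=-4.0000
Confirm numerically:
  x=-2.866: |R|=0.66968 <1
  x=-2.601: |R|=0.57612 <1
  x=-1.673: |R|=0.17962 <1
  x=-4.485: |R|=1.11432 >1
  x=-4.425: |R|=1.10089 >1
Interval (-4.0000, 0).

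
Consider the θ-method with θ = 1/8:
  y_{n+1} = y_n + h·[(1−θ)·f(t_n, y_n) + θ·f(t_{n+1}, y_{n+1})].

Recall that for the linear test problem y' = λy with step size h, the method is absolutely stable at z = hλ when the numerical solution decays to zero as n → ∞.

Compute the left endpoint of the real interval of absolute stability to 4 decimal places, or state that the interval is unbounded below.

z* = -2.6667.

Set f=λy, z=hλ:
  y_{n+1} = y_n + z·[7/8·y_n + 1/8·y_{n+1}] ⇒ (1 − 1/8z)y_{n+1} = (1 + 7/8z)y_n
  R(z) = (1 + 7/8z)/(1 − 1/8z).

Find x<0 with |R(x)|<1.
x=-0.78: |R|=0.2893
R=−1: 1+7/8x = −1+1/8x ⇒ -3/4x=2 ⇒ x=2/(-3/4)=-2.6667
Confirm numerically:
  x=-2.060: |R|=0.63817 <1
  x=-1.484: |R|=0.25179 <1
  x=-1.177: |R|=0.02604 <1
  x=-1.115: |R|=0.02139 <1
  x=-3.189: |R|=1.28010 >1
  x=-2.994: |R|=1.17864 >1
  x=-2.926: |R|=1.14241 >1
So |R|<1 on (-2.6667, 0).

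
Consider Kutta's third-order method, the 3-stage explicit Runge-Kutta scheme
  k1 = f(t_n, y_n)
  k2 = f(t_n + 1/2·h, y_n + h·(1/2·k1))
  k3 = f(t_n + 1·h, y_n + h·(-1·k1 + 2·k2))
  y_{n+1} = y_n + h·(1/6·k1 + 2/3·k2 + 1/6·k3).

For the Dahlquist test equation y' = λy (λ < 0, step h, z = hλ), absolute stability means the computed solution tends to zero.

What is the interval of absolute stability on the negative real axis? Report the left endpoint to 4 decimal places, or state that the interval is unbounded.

z∈(-2.5127,0).

On y'=λy, z=hλ:
  order 3, 3-stage ⇒ R(z)=1+z+z^2/2+z^3/6
  (e.g. R(-1.03)=0.31833, |R|=0.31833)

Find x<0 with |R(x)|<1.
x=-1.03: |R|=0.3183
|R(-1.84)|=0.1855 |R(-1.24)|=0.2110 |R(-0.85)|=0.4089
Bisect:
  x_lo=-3.2371 |R|=2.6513  x_hi=-0.1058 |R|=0.8996
  mid=-1.67145 |R|=0.05284 →hi
  mid=-2.45429 |R|=0.90644 →hi
  mid=-2.84571 |R|=1.63747 →lo
  mid=-2.65000 |R|=1.24036 →lo
  mid=-2.55215 |R|=1.06597 →lo
  mid=-2.50322 |R|=0.98441 →hi
  mid=-2.52768 |R|=1.02473 →lo
  mid=-2.51545 |R|=1.00445 →lo
  ...
  [-2.51278,-2.51258] ⇒ x*=-2.5127
Stable set (-2.5127, 0).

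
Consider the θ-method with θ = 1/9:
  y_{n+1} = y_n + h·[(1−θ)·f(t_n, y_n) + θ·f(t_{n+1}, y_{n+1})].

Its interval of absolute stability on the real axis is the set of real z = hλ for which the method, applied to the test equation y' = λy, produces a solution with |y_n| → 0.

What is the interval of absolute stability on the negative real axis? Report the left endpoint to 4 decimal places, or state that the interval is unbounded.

On y'=λy, z=hλ:
  y_{n+1} = y_n + z·[8/9·y_n + 1/9·y_{n+1}] ⇒ (1 − 1/9z)y_{n+1} = (1 + 8/9z)y_n
  so R(z) = (1 + 8/9z)/(1 − 1/9z).

Need |R(x)|<1, x<0.
x=-1.27: |R|=0.1130
R=−1: 1+8/9x = −1+1/9x ⇒ -7/9x=2 ⇒ x=2/(-7/9)=-2.5714
Confirm numerically:
  x=-2.270: |R|=0.81278 <1
  x=-1.734: |R|=0.45388 <1
  x=-1.596: |R|=0.35561 <1
  x=-1.275: |R|=0.11679 <1
  x=-2.984: |R|=1.24099 >1
  x=-2.623: |R|=1.03106 >1
So |R|<1 on (-2.5714, 0).

z∈(-2.5714,0).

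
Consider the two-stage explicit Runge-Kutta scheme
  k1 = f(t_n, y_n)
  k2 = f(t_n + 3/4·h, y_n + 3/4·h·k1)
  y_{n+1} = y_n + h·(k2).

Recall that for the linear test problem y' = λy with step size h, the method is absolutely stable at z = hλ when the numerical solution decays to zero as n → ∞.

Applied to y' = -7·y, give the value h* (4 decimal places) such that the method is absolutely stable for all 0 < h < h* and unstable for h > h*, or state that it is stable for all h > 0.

Test eqn y'=λy, z=hλ:
  k1=λy_n ⇒ h·k1=z·y_n;  k2=λ(1+3/4z)y_n ⇒ h·k2=z(1+3/4z)y_n
  y_{n+1}/y_n = 1 + z(1+3/4z) = 1 + z + 3/4z²
  R(z) = 1 + z + 3/4z².

Find x<0 with |R(x)|<1.
x=-0.89: |R|=0.7041
R=1: x+3/4x²=0 ⇒ x=−4/3=-1.3333; min R=1−1/(4·3/4)=0.6667>−1
Confirm numerically:
  x=-1.171: |R|=0.85743 <1
  x=-1.155: |R|=0.84552 <1
  x=-0.939: |R|=0.72229 <1
  x=-0.873: |R|=0.69860 <1
  x=-1.846: |R|=1.70979 >1
  x=-1.474: |R|=1.15551 >1
Interval (-1.3333, 0).

(-1.3333,0); λ=-7 ⇒ h* = (4/3)/7 = 0.1905.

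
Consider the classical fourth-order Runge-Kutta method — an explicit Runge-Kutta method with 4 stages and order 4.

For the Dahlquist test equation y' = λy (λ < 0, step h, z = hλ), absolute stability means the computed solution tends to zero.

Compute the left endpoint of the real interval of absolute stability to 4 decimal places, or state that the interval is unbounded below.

With y'=λy (z=hλ):
  order 4, 4-stage ⇒ R(z)=1+z+z^2/2+z^3/6+z^4/24
  (e.g. R(-1.5)=0.27344, |R|=0.27344)

Find x<0 with |R(x)|<1.
x=-1.5: |R|=0.2734
|R(-1.95)|=0.3179 |R(-1.79)|=0.2839 |R(-1.39)|=0.2840
Bisect:
  x_lo=-3.2284 |R|=1.9010  x_hi=-0.3032 |R|=0.7385
  mid=-1.76577 |R|=0.28067 →hi
  mid=-2.49707 |R|=0.64558 →hi
  mid=-2.86272 |R|=1.12315 →lo
  mid=-2.67990 |R|=0.85238 →hi
  mid=-2.77131 |R|=0.97912 →hi
  mid=-2.81702 |R|=1.04889 →lo
  mid=-2.79416 |R|=1.01346 →lo
  mid=-2.78274 |R|=0.99615 →hi
  ...
  [-2.78542,-2.78524] ⇒ x*=-2.7853
Stable set (-2.7853, 0).

z* = -2.7853.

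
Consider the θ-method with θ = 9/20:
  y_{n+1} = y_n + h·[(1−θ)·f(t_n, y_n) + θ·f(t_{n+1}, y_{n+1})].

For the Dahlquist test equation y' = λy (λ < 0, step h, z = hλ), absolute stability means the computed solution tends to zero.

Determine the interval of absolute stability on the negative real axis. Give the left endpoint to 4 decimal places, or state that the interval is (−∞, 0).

z∈(-20.0000,0).

Test eqn y'=λy, z=hλ:
  y_{n+1} = y_n + z·[11/20·y_n + 9/20·y_{n+1}] ⇒ (1 − 9/20z)y_{n+1} = (1 + 11/20z)y_n
  so R(z) = (1 + 11/20z)/(1 − 9/20z).

Find x<0 with |R(x)|<1.
x=-0.69: |R|=0.4735
R=−1: 1+11/20x = −1+9/20x ⇒ -1/10x=2 ⇒ x=2/(-1/10)=-20.0000
Confirm numerically:
  x=-16.863: |R|=0.96347 <1
  x=-16.584: |R|=0.95964 <1
  x=-15.858: |R|=0.94909 <1
  x=-13.458: |R|=0.90729 <1
  x=-20.525: |R|=1.00513 >1
  x=-20.377: |R|=1.00371 >1
Stable set (-20.0000, 0).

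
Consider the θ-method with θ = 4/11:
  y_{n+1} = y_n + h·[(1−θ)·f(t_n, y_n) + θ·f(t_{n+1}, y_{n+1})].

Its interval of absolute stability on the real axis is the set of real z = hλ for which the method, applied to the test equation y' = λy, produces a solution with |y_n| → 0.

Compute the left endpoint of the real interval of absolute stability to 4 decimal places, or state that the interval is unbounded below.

left endpoint -7.3333.

Test eqn y'=λy, z=hλ:
  y_{n+1} = y_n + z·[7/11·y_n + 4/11·y_{n+1}] ⇒ (1 − 4/11z)y_{n+1} = (1 + 7/11z)y_n
  Hence R(z) = (1 + 7/11z)/(1 − 4/11z).

Boundary: |R(x)|=1, x<0.
x=-1.13: |R|=0.1991
R=−1: 1+7/11x = −1+4/11x ⇒ -3/11x=2 ⇒ x=2/(-3/11)=-7.3333
Confirm numerically:
  x=-5.921: |R|=0.87784 <1
  x=-5.876: |R|=0.87329 <1
  x=-5.717: |R|=0.85683 <1
  x=-7.909: |R|=1.04051 >1
  x=-7.627: |R|=1.02122 >1
  x=-7.375: |R|=1.00309 >1
Interval (-7.3333, 0).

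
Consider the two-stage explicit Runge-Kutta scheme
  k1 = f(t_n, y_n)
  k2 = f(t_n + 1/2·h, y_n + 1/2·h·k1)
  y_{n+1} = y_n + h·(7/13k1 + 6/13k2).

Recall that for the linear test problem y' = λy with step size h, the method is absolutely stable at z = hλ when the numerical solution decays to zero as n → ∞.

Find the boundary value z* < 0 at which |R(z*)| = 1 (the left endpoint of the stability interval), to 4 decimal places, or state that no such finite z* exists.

Set f=λy, z=hλ:
  k1=λy_n ⇒ h·k1=z·y_n;  k2=λ(1+1/2z)y_n ⇒ h·k2=z(1+1/2z)y_n
  y_{n+1}/y_n = 1 + 7/13z + 6/13z(1+1/2z) = 1 + z + 3/13z²
  ⇒ R(z) = 1 + z + 3/13z².

Boundary: |R(x)|=1, x<0.
x=-0.87: |R|=0.3047
R=1: x+3/13x²=0 ⇒ x=−13/3=-4.3333; min R=1−1/(4·3/13)=-0.0833>−1
Confirm numerically:
  x=-3.931: |R|=0.63502 <1
  x=-2.712: |R|=0.01471 <1
  x=-2.239: |R|=0.08213 <1
  x=-2.102: |R|=0.08237 <1
  x=-4.772: |R|=1.48307 >1
  x=-4.425: |R|=1.09361 >1
Stable set (-4.3333, 0).

z* = -4.3333.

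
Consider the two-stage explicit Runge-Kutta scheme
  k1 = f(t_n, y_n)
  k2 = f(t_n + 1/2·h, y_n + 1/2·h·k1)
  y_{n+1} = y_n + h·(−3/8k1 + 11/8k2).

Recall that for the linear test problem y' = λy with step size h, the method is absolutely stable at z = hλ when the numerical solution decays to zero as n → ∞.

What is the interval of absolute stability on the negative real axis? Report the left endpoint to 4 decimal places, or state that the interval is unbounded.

Set f=λy, z=hλ:
  k1=λy_n ⇒ h·k1=z·y_n;  k2=λ(1+1/2z)y_n ⇒ h·k2=z(1+1/2z)y_n
  y_{n+1}/y_n = 1 − 3/8z + 11/8z(1+1/2z) = 1 + z + 11/16z²
  R(z) = 1 + z + 11/16z².

Find x<0 with |R(x)|<1.
x=-1.54: |R|=1.0905
R=1: x+11/16x²=0 ⇒ x=−16/11=-1.4545; min R=1−1/(4·11/16)=0.6364>−1
Confirm numerically:
  x=-0.835: |R|=0.64434 <1
  x=-0.808: |R|=0.64084 <1
  x=-0.587: |R|=0.64989 <1
  x=-1.826: |R|=1.46631 >1
  x=-1.619: |R|=1.18305 >1
So |R|<1 on (-1.4545, 0).

z∈(-1.4545,0).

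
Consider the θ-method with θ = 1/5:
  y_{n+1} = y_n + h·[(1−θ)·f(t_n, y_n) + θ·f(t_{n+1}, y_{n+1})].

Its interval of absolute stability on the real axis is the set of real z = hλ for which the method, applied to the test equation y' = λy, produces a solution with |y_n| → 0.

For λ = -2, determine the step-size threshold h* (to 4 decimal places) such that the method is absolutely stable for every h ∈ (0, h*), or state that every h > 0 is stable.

(-3.3333,0); λ=-2 ⇒ h* = (10/3)/2 = 1.6667.

Test eqn y'=λy, z=hλ:
  y_{n+1} = y_n + z·[4/5·y_n + 1/5·y_{n+1}] ⇒ (1 − 1/5z)y_{n+1} = (1 + 4/5z)y_n
  so R(z) = (1 + 4/5z)/(1 − 1/5z).

Boundary: |R(x)|=1, x<0.
x=-1.4: |R|=0.0937
R=−1: 1+4/5x = −1+1/5x ⇒ -3/5x=2 ⇒ x=2/(-3/5)=-3.3333
Confirm numerically:
  x=-2.849: |R|=0.81488 <1
  x=-2.767: |R|=0.78125 <1
  x=-2.628: |R|=0.72260 <1
  x=-2.283: |R|=0.56735 <1
  x=-3.773: |R|=1.15035 >1
  x=-3.609: |R|=1.09606 >1
  x=-3.431: |R|=1.03475 >1
So |R|<1 on (-3.3333, 0).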